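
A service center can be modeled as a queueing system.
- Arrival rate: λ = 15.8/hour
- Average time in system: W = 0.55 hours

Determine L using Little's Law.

Little's Law: L = λW
L = 15.8 × 0.55 = 8.6900 customers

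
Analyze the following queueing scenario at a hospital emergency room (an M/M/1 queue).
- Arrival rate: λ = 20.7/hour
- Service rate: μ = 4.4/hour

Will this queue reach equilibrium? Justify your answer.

Stability requires ρ = λ/(cμ) < 1
ρ = 20.7/(1 × 4.4) = 20.7/4.40 = 4.7045
Since 4.7045 ≥ 1, the system is UNSTABLE.
Queue grows without bound. Need μ > λ = 20.7.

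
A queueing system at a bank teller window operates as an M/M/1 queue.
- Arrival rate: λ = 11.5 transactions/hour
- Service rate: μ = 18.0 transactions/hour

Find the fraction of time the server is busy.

Server utilization: ρ = λ/μ
ρ = 11.5/18.0 = 0.6389
The server is busy 63.89% of the time.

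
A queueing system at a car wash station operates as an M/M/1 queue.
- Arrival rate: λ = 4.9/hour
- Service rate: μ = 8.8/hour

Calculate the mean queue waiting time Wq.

First, compute utilization: ρ = λ/μ = 4.9/8.8 = 0.5568
For M/M/1: Wq = λ/(μ(μ-λ))
Wq = 4.9/(8.8 × (8.8-4.9))
Wq = 4.9/(8.8 × 3.90)
Wq = 0.1428 hours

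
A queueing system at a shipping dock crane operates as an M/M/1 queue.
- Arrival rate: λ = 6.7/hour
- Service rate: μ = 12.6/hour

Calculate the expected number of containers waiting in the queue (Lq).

ρ = λ/μ = 6.7/12.6 = 0.5317
For M/M/1: Lq = λ²/(μ(μ-λ))
Lq = 44.89/(12.6 × 5.90)
Lq = 0.6038 containers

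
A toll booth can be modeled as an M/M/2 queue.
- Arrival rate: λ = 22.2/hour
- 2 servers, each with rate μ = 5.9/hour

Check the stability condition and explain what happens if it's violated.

Stability requires ρ = λ/(cμ) < 1
ρ = 22.2/(2 × 5.9) = 22.2/11.80 = 1.8814
Since 1.8814 ≥ 1, the system is UNSTABLE.
Need c > λ/μ = 22.2/5.9 = 3.76.
Minimum servers needed: c = 4.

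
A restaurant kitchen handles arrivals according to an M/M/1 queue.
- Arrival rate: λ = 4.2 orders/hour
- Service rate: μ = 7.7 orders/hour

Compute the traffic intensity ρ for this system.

Server utilization: ρ = λ/μ
ρ = 4.2/7.7 = 0.5455
The server is busy 54.55% of the time.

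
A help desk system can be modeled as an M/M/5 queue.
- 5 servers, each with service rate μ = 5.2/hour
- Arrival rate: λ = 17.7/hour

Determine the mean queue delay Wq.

Traffic intensity: ρ = λ/(cμ) = 17.7/(5×5.2) = 0.6808
Since ρ = 0.6808 < 1, system is stable.
Offered load a = λ/μ = cρ = 17.7/5.2 = 3.4038
P₀ = [ Σₙ₌₀^4 aⁿ/n! + a^5/(5!(1-ρ)) ]⁻¹
Σ = a^0/0! + a^1/1! + a^2/2! + a^3/3! + a^4/4! = 1.00000 + 3.40385 + 5.79308 + 6.57292 + 5.59330 = 22.3632
a^5/(5!(1-ρ)) = 456.9299/(120 × 0.31923) = 11.9279
P₀ = 1/(22.3632 + 11.9279) = 0.02916
Lq = P₀·a^5·ρ / (5!(1-ρ)²) = 0.02916 × 456.9299 × 0.6808 / (120 × 0.1019) = 0.7418
Wq = Lq/λ = 0.7418/17.7 = 0.04191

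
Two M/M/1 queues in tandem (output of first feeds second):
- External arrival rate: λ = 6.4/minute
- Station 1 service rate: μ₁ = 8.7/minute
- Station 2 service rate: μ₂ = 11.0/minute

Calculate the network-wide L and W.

By Jackson's theorem, each station behaves as independent M/M/1.
Station 1: ρ₁ = 6.4/8.7 = 0.7356, L₁ = ρ₁/(1-ρ₁) = λ/(μ₁-λ) = 6.4/2.30 = 2.7826
Station 2: ρ₂ = 6.4/11.0 = 0.5818, L₂ = ρ₂/(1-ρ₂) = λ/(μ₂-λ) = 6.4/4.60 = 1.3913
Total: L = L₁ + L₂ = 2.7826 + 1.3913 = 4.1739
W = L/λ = 4.1739/6.4 = 0.6522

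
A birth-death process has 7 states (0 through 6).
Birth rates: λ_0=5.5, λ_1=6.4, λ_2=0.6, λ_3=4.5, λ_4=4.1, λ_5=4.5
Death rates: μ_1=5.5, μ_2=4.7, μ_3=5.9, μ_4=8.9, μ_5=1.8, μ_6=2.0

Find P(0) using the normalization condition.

Ratios P(n)/P(0) = (λ₀···λₙ₋₁)/(μ₁···μₙ):
P(1)/P(0) = (5.5)/(5.5) = 1.0000
P(2)/P(0) = (5.5×6.4)/(5.5×4.7) = 1.3617
P(3)/P(0) = (5.5×6.4×0.6)/(5.5×4.7×5.9) = 0.1385
P(4)/P(0) = (5.5×6.4×0.6×4.5)/(5.5×4.7×5.9×8.9) = 0.07002
P(5)/P(0) = (5.5×6.4×0.6×4.5×4.1)/(5.5×4.7×5.9×8.9×1.8) = 0.1595
P(6)/P(0) = (5.5×6.4×0.6×4.5×4.1×4.5)/(5.5×4.7×5.9×8.9×1.8×2.0) = 0.3588

Normalization: ∑ P(n) = 1
P(0) × (1.0000 + 1.0000 + 1.3617 + 0.1385 + 0.07002 + 0.1595 + 0.3588) = 1
P(0) × 4.0885 = 1
P(0) = 1/4.0885 = 0.2446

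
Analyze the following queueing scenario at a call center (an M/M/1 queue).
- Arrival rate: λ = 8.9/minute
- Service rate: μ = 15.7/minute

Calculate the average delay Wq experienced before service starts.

First, compute utilization: ρ = λ/μ = 8.9/15.7 = 0.5669
For M/M/1: Wq = λ/(μ(μ-λ))
Wq = 8.9/(15.7 × (15.7-8.9))
Wq = 8.9/(15.7 × 6.80)
Wq = 0.08336 minutes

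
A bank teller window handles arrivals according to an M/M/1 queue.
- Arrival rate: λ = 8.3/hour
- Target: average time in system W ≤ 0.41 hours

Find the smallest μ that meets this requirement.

For M/M/1: W = 1/(μ-λ)
Need W ≤ 0.41, so 1/(μ-λ) ≤ 0.41
μ - λ ≥ 1/0.41 = 2.4390
μ ≥ 8.3 + 2.4390 = 10.7390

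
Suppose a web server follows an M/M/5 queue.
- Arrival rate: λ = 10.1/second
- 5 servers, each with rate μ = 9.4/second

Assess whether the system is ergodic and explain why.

Stability requires ρ = λ/(cμ) < 1
ρ = 10.1/(5 × 9.4) = 10.1/47.00 = 0.2149
Since 0.2149 < 1, the system is STABLE.
The servers are busy 21.49% of the time.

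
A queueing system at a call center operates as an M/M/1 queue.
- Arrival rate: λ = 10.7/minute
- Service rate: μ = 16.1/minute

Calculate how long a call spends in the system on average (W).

First, compute utilization: ρ = λ/μ = 10.7/16.1 = 0.6646
For M/M/1: W = 1/(μ-λ)
W = 1/(16.1-10.7) = 1/5.40
W = 0.1852 minutes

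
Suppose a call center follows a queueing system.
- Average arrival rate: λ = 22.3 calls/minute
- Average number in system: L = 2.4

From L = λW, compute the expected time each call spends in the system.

Little's Law: L = λW, so W = L/λ
W = 2.4/22.3 = 0.1076 minutes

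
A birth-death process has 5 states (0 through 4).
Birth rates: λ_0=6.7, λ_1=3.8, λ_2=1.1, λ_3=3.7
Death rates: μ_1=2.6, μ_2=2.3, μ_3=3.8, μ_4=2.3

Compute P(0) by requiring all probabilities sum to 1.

Ratios P(n)/P(0) = (λ₀···λₙ₋₁)/(μ₁···μₙ):
P(1)/P(0) = (6.7)/(2.6) = 2.57692
P(2)/P(0) = (6.7×3.8)/(2.6×2.3) = 4.25753
P(3)/P(0) = (6.7×3.8×1.1)/(2.6×2.3×3.8) = 1.23244
P(4)/P(0) = (6.7×3.8×1.1×3.7)/(2.6×2.3×3.8×2.3) = 1.98262

Normalization: ∑ P(n) = 1
P(0) × (1.00000 + 2.57692 + 4.25753 + 1.23244 + 1.98262) = 1
P(0) × 11.0495 = 1
P(0) = 1/11.0495 = 0.09050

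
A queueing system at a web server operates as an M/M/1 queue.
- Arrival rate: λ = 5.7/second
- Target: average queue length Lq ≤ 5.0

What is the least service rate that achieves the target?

For M/M/1: Lq = λ²/(μ(μ-λ))
Need Lq ≤ 5.0, i.e. μ(μ-λ) ≥ λ²/5.0
μ² - 5.7μ - 32.49/5.0 ≥ 0  →  μ² - 5.7μ - 6.4980 ≥ 0
Quadratic formula (positive root): μ = [λ + √(λ² + 4×6.4980)]/2
Discriminant: 32.49 + 4×6.4980 = 58.4820, √58.4820 = 7.6474
μ ≥ (5.7 + 7.6474)/2 = 6.6737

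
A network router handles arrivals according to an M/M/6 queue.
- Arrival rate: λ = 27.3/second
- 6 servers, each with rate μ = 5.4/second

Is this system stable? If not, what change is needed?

Stability requires ρ = λ/(cμ) < 1
ρ = 27.3/(6 × 5.4) = 27.3/32.40 = 0.8426
Since 0.8426 < 1, the system is STABLE.
The servers are busy 84.26% of the time.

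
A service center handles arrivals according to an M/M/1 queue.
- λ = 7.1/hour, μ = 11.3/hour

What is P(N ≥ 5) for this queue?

ρ = λ/μ = 7.1/11.3 = 0.62832
P(N ≥ n) = ρⁿ
P(N ≥ 5) = 0.62832^5
P(N ≥ 5) = 0.09793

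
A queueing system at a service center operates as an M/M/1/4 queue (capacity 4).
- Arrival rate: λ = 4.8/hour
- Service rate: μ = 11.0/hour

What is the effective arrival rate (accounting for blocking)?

ρ = λ/μ = 4.8/11.0 = 0.43636
P₀ = (1-ρ)/(1-ρ^(K+1)) = (1-0.43636)/(1-0.43636^5) = 0.56364/0.98418 = 0.5727
P_K = P₀×ρ^K = 0.57270 × 0.43636^4 = 0.57270 × 0.036256 = 0.02076
λ_eff = λ(1-P_K) = 4.8 × (1 - 0.020764) = 4.8 × 0.979236 = 4.7003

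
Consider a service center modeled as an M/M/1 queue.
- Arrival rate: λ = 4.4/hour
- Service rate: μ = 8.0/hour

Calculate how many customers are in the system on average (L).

ρ = λ/μ = 4.4/8.0 = 0.5500
For M/M/1: L = λ/(μ-λ)
L = 4.4/(8.0-4.4) = 4.4/3.60
L = 1.2222 customers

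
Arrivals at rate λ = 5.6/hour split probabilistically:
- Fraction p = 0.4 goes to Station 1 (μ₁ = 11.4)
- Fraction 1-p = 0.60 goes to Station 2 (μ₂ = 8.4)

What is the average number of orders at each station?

Effective rates: λ₁ = 5.6×0.4 = 2.24, λ₂ = 5.6×0.60 = 3.36
Station 1: ρ₁ = 2.24/11.4 = 0.19649, L₁ = ρ₁/(1-ρ₁) = 0.19649/(1-0.19649) = 0.2445
Station 2: ρ₂ = 3.36/8.4 = 0.4000, L₂ = ρ₂/(1-ρ₂) = 0.4000/(1-0.4000) = 0.6667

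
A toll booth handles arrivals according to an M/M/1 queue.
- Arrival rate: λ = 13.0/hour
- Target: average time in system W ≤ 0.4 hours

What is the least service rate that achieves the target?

For M/M/1: W = 1/(μ-λ)
Need W ≤ 0.4, so 1/(μ-λ) ≤ 0.4
μ - λ ≥ 1/0.4 = 2.5000
μ ≥ 13.0 + 2.5000 = 15.5000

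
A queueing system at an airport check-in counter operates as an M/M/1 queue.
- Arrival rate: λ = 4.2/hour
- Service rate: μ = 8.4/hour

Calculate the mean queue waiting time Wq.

First, compute utilization: ρ = λ/μ = 4.2/8.4 = 0.5000
For M/M/1: Wq = λ/(μ(μ-λ))
Wq = 4.2/(8.4 × (8.4-4.2))
Wq = 4.2/(8.4 × 4.20)
Wq = 0.1190 hours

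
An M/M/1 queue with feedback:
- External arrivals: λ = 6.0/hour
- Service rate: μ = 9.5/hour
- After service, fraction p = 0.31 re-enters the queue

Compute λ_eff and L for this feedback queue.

Effective arrival rate: λ_eff = λ/(1-p) = 6.0/(1-0.31) = 6.0/0.69 = 8.69565
ρ = λ_eff/μ = 8.69565/9.5 = 0.915332
L = ρ/(1-ρ) = 0.915332/(1-0.915332) = 10.8108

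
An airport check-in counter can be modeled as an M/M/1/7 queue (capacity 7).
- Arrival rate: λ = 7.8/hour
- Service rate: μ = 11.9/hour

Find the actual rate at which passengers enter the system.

ρ = λ/μ = 7.8/11.9 = 0.655462
P₀ = (1-ρ)/(1-ρ^(K+1)) = (1-0.655462)/(1-0.655462^8) = 0.3445/0.9659 = 0.3567
P_K = P₀×ρ^K = 0.3567 × 0.655462^7 = 0.3567 × 0.05198 = 0.01854
λ_eff = λ(1-P_K) = 7.8 × (1 - 0.01854) = 7.8 × 0.98146 = 7.6554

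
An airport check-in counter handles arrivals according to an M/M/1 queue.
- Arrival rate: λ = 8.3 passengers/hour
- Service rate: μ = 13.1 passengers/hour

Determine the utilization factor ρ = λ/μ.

Server utilization: ρ = λ/μ
ρ = 8.3/13.1 = 0.6336
The server is busy 63.36% of the time.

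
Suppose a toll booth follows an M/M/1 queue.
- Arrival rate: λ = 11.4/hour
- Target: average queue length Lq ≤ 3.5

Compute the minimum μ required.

For M/M/1: Lq = λ²/(μ(μ-λ))
Need Lq ≤ 3.5, i.e. μ(μ-λ) ≥ λ²/3.5
μ² - 11.4μ - 129.96/3.5 ≥ 0  →  μ² - 11.4μ - 37.13143 ≥ 0
Quadratic formula (positive root): μ = [λ + √(λ² + 4×37.13143)]/2
Discriminant: 129.96 + 4×37.13143 = 278.4857, √278.4857 = 16.6879
μ ≥ (11.4 + 16.6879)/2 = 14.0439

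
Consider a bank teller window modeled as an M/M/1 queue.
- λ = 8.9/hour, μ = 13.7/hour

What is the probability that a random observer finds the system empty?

ρ = λ/μ = 8.9/13.7 = 0.6496
P(0) = 1 - ρ = 1 - 0.6496 = 0.3504
The server is idle 35.04% of the time.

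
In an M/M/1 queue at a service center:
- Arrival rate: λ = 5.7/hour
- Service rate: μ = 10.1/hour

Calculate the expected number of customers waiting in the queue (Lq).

ρ = λ/μ = 5.7/10.1 = 0.5644
For M/M/1: Lq = λ²/(μ(μ-λ))
Lq = 32.49/(10.1 × 4.40)
Lq = 0.7311 customers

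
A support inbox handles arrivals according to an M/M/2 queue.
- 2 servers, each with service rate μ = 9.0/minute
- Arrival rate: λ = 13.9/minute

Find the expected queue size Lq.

Traffic intensity: ρ = λ/(cμ) = 13.9/(2×9.0) = 0.7722
Since ρ = 0.7722 < 1, system is stable.
Offered load a = λ/μ = cρ = 13.9/9.0 = 1.5444
P₀ = [ Σₙ₌₀^1 aⁿ/n! + a^2/(2!(1-ρ)) ]⁻¹
Σ = a^0/0! + a^1/1! = 1.0000 + 1.5444 = 2.5444
a^2/(2!(1-ρ)) = 2.3853/(2 × 0.22778) = 5.2360
P₀ = 1/(2.5444 + 5.2360) = 0.1285
Lq = P₀·a^2·ρ / (2!(1-ρ)²) = 0.128527 × 2.38531 × 0.772222 / (2 × 0.0518827) = 2.2815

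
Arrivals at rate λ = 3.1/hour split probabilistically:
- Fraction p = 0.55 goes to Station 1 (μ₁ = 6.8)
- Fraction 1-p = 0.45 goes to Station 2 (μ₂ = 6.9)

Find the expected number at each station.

Effective rates: λ₁ = 3.1×0.55 = 1.705, λ₂ = 3.1×0.45 = 1.395
Station 1: ρ₁ = 1.705/6.8 = 0.2507, L₁ = ρ₁/(1-ρ₁) = 0.2507/(1-0.2507) = 0.3346
Station 2: ρ₂ = 1.395/6.9 = 0.2022, L₂ = ρ₂/(1-ρ₂) = 0.2022/(1-0.2022) = 0.2534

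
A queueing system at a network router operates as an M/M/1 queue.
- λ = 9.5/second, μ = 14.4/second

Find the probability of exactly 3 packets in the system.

ρ = λ/μ = 9.5/14.4 = 0.6597222
P(n) = (1-ρ)ρⁿ
P(3) = (1-0.6597222) × 0.6597222^3
P(3) = 0.340278 × 0.287133
P(3) = 0.09771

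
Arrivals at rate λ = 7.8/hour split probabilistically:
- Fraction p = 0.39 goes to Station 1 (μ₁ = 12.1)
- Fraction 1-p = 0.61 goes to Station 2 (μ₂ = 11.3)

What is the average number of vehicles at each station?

Effective rates: λ₁ = 7.8×0.39 = 3.042, λ₂ = 7.8×0.61 = 4.758
Station 1: ρ₁ = 3.042/12.1 = 0.2514, L₁ = ρ₁/(1-ρ₁) = 0.2514/(1-0.2514) = 0.3358
Station 2: ρ₂ = 4.758/11.3 = 0.42106, L₂ = ρ₂/(1-ρ₂) = 0.42106/(1-0.42106) = 0.7273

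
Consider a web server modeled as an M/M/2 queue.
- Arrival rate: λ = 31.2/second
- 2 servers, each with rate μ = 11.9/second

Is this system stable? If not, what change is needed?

Stability requires ρ = λ/(cμ) < 1
ρ = 31.2/(2 × 11.9) = 31.2/23.80 = 1.3109
Since 1.3109 ≥ 1, the system is UNSTABLE.
Need c > λ/μ = 31.2/11.9 = 2.62.
Minimum servers needed: c = 3.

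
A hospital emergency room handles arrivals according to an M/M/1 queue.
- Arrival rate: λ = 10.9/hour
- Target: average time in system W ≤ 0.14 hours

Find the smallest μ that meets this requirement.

For M/M/1: W = 1/(μ-λ)
Need W ≤ 0.14, so 1/(μ-λ) ≤ 0.14
μ - λ ≥ 1/0.14 = 7.1429
μ ≥ 10.9 + 7.1429 = 18.0429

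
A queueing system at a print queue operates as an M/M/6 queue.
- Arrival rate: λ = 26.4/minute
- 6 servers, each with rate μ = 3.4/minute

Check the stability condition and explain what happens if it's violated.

Stability requires ρ = λ/(cμ) < 1
ρ = 26.4/(6 × 3.4) = 26.4/20.40 = 1.2941
Since 1.2941 ≥ 1, the system is UNSTABLE.
Need c > λ/μ = 26.4/3.4 = 7.76.
Minimum servers needed: c = 8.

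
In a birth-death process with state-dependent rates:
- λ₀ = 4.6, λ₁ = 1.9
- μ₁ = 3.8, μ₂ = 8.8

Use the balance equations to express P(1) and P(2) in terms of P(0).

Balance equations:
State 0: λ₀P₀ = μ₁P₁ → P₁ = (λ₀/μ₁)P₀ = (4.6/3.8)P₀ = 1.2105P₀
State 1: P₂ = (λ₀λ₁)/(μ₁μ₂)P₀ = (4.6×1.9)/(3.8×8.8)P₀ = 0.2614P₀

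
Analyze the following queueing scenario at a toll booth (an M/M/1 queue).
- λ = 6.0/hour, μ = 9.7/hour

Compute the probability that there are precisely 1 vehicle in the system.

ρ = λ/μ = 6.0/9.7 = 0.6186
P(n) = (1-ρ)ρⁿ
P(1) = (1-0.6186) × 0.6186^1
P(1) = 0.3814 × 0.6186
P(1) = 0.2359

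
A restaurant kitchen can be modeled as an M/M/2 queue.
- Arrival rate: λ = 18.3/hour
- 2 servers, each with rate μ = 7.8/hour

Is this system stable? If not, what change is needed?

Stability requires ρ = λ/(cμ) < 1
ρ = 18.3/(2 × 7.8) = 18.3/15.60 = 1.1731
Since 1.1731 ≥ 1, the system is UNSTABLE.
Need c > λ/μ = 18.3/7.8 = 2.35.
Minimum servers needed: c = 3.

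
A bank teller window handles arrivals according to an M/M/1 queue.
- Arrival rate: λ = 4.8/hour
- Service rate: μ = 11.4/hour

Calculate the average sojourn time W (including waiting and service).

First, compute utilization: ρ = λ/μ = 4.8/11.4 = 0.4211
For M/M/1: W = 1/(μ-λ)
W = 1/(11.4-4.8) = 1/6.60
W = 0.1515 hours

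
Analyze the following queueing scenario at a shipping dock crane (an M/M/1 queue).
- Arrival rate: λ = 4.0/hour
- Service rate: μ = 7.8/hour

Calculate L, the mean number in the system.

ρ = λ/μ = 4.0/7.8 = 0.5128
For M/M/1: L = λ/(μ-λ)
L = 4.0/(7.8-4.0) = 4.0/3.80
L = 1.0526 containers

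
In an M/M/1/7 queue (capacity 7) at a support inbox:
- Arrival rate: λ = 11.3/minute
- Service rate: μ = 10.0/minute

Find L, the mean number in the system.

ρ = λ/μ = 11.3/10.0 = 1.1300
P₀ = (1-ρ)/(1-ρ^(K+1)) = (1-1.1300)/(1-1.1300^8) = -0.1300/-1.6584 = 0.07839
P_K = P₀×ρ^K = 0.07839 × 1.1300^7 = 0.07839 × 2.3526 = 0.1844
L = ρ[1 - (K+1)ρ^K + Kρ^(K+1)] / [(1-ρ)(1-ρ^(K+1))]
L = 1.1300 × (1 - 8×2.352605 + 7×2.658444) / ((1 - 1.1300) × (1 - 2.658444)) = 4.1315 emails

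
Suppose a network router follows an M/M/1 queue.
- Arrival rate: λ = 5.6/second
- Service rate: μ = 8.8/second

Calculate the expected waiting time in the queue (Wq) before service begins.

First, compute utilization: ρ = λ/μ = 5.6/8.8 = 0.6364
For M/M/1: Wq = λ/(μ(μ-λ))
Wq = 5.6/(8.8 × (8.8-5.6))
Wq = 5.6/(8.8 × 3.20)
Wq = 0.1989 seconds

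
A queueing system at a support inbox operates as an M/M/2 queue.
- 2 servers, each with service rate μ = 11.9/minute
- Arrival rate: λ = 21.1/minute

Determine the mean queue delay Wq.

Traffic intensity: ρ = λ/(cμ) = 21.1/(2×11.9) = 0.8866
Since ρ = 0.8866 < 1, system is stable.
Offered load a = λ/μ = cρ = 21.1/11.9 = 1.7731
P₀ = [ Σₙ₌₀^1 aⁿ/n! + a^2/(2!(1-ρ)) ]⁻¹
Σ = a^0/0! + a^1/1! = 1.0000 + 1.7731 = 2.7731
a^2/(2!(1-ρ)) = 3.143916/(2 × 0.1134454) = 13.8565
P₀ = 1/(2.7731 + 13.8565) = 0.06013
Lq = P₀·a^2·ρ / (2!(1-ρ)²) = 0.0601336 × 3.14392 × 0.886555 / (2 × 0.0128699) = 6.5116
Wq = Lq/λ = 6.5116/21.1 = 0.3086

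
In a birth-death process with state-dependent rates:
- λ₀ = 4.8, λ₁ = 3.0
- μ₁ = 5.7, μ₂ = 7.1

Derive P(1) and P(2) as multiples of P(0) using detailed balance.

Balance equations:
State 0: λ₀P₀ = μ₁P₁ → P₁ = (λ₀/μ₁)P₀ = (4.8/5.7)P₀ = 0.8421P₀
State 1: P₂ = (λ₀λ₁)/(μ₁μ₂)P₀ = (4.8×3.0)/(5.7×7.1)P₀ = 0.3558P₀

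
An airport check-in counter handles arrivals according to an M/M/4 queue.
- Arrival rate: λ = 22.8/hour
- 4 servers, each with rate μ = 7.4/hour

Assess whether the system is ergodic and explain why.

Stability requires ρ = λ/(cμ) < 1
ρ = 22.8/(4 × 7.4) = 22.8/29.60 = 0.7703
Since 0.7703 < 1, the system is STABLE.
The servers are busy 77.03% of the time.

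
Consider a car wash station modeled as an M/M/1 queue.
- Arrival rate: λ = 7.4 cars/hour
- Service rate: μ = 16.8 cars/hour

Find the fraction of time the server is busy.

Server utilization: ρ = λ/μ
ρ = 7.4/16.8 = 0.4405
The server is busy 44.05% of the time.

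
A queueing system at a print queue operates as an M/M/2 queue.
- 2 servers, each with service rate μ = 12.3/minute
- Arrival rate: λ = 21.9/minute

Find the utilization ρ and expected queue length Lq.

Traffic intensity: ρ = λ/(cμ) = 21.9/(2×12.3) = 0.8902
Since ρ = 0.8902 < 1, system is stable.
Offered load a = λ/μ = cρ = 21.9/12.3 = 1.7805
P₀ = [ Σₙ₌₀^1 aⁿ/n! + a^2/(2!(1-ρ)) ]⁻¹
Σ = a^0/0! + a^1/1! = 1.0000 + 1.7805 = 2.7805
a^2/(2!(1-ρ)) = 3.170137/(2 × 0.1097561) = 14.4417
P₀ = 1/(2.7805 + 14.4417) = 0.05806
Lq = P₀·a^2·ρ / (2!(1-ρ)²) = 0.0580645 × 3.17014 × 0.890244 / (2 × 0.0120464) = 6.8016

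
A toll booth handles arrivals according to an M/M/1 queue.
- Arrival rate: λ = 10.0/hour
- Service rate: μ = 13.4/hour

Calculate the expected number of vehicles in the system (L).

ρ = λ/μ = 10.0/13.4 = 0.7463
For M/M/1: L = λ/(μ-λ)
L = 10.0/(13.4-10.0) = 10.0/3.40
L = 2.9412 vehicles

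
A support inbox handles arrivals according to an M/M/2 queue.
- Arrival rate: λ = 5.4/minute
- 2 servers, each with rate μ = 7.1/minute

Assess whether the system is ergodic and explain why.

Stability requires ρ = λ/(cμ) < 1
ρ = 5.4/(2 × 7.1) = 5.4/14.20 = 0.3803
Since 0.3803 < 1, the system is STABLE.
The servers are busy 38.03% of the time.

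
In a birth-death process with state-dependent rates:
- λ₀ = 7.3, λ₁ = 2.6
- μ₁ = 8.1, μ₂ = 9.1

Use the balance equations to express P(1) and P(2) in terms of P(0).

Balance equations:
State 0: λ₀P₀ = μ₁P₁ → P₁ = (λ₀/μ₁)P₀ = (7.3/8.1)P₀ = 0.9012P₀
State 1: P₂ = (λ₀λ₁)/(μ₁μ₂)P₀ = (7.3×2.6)/(8.1×9.1)P₀ = 0.2575P₀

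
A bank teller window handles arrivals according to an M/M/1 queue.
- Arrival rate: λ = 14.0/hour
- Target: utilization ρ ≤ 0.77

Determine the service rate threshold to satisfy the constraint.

ρ = λ/μ, so μ = λ/ρ
μ ≥ 14.0/0.77 = 18.1818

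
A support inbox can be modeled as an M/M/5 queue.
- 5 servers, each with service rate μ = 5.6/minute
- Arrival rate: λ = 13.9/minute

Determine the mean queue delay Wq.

Traffic intensity: ρ = λ/(cμ) = 13.9/(5×5.6) = 0.4964
Since ρ = 0.4964 < 1, system is stable.
Offered load a = λ/μ = cρ = 13.9/5.6 = 2.4821
P₀ = [ Σₙ₌₀^4 aⁿ/n! + a^5/(5!(1-ρ)) ]⁻¹
Σ = a^0/0! + a^1/1! + a^2/2! + a^3/3! + a^4/4! = 1.0000 + 2.4821 + 3.0805 + 2.5488 + 1.5816 = 10.6930
a^5/(5!(1-ρ)) = 94.2180/(120 × 0.50357) = 1.5592
P₀ = 1/(10.6930 + 1.5592) = 0.08162
Lq = P₀·a^5·ρ / (5!(1-ρ)²) = 0.081618 × 94.2180 × 0.49643 / (120 × 0.25358) = 0.1255
Wq = Lq/λ = 0.12545/13.9 = 0.009025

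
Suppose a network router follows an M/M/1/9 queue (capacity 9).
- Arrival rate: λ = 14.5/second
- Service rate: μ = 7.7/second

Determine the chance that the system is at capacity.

ρ = λ/μ = 14.5/7.7 = 1.8831
P₀ = (1-ρ)/(1-ρ^(K+1)) = (1-1.8831)/(1-1.8831^10) = -0.8831/-559.7042 = 0.001578
P_K = P₀×ρ^K = 0.0015778 × 1.8831^9 = 0.0015778 × 297.7560 = 0.4698
Blocking probability = 46.98%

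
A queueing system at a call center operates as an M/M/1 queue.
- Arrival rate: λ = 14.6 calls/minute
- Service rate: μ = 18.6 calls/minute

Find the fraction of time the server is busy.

Server utilization: ρ = λ/μ
ρ = 14.6/18.6 = 0.7849
The server is busy 78.49% of the time.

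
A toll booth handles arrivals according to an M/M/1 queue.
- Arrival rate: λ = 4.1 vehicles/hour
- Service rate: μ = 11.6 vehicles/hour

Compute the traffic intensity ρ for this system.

Server utilization: ρ = λ/μ
ρ = 4.1/11.6 = 0.3534
The server is busy 35.34% of the time.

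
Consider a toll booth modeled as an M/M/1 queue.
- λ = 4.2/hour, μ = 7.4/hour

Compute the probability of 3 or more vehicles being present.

ρ = λ/μ = 4.2/7.4 = 0.56757
P(N ≥ n) = ρⁿ
P(N ≥ 3) = 0.56757^3
P(N ≥ 3) = 0.1828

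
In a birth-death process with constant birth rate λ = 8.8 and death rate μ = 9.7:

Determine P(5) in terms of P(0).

For constant rates: P(n)/P(0) = (λ/μ)^n
P(5)/P(0) = (8.8/9.7)^5 = 0.9072^5 = 0.6145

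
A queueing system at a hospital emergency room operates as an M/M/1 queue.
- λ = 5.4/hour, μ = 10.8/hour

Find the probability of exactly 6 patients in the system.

ρ = λ/μ = 5.4/10.8 = 0.5000
P(n) = (1-ρ)ρⁿ
P(6) = (1-0.5000) × 0.5000^6
P(6) = 0.50000 × 0.015625
P(6) = 0.007812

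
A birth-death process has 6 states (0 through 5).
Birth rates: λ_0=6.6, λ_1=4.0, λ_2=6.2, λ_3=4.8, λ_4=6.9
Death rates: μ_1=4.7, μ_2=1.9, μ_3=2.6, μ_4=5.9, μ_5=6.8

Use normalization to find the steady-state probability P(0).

Ratios P(n)/P(0) = (λ₀···λₙ₋₁)/(μ₁···μₙ):
P(1)/P(0) = (6.6)/(4.7) = 1.40426
P(2)/P(0) = (6.6×4.0)/(4.7×1.9) = 2.95633
P(3)/P(0) = (6.6×4.0×6.2)/(4.7×1.9×2.6) = 7.04970
P(4)/P(0) = (6.6×4.0×6.2×4.8)/(4.7×1.9×2.6×5.9) = 5.73535
P(5)/P(0) = (6.6×4.0×6.2×4.8×6.9)/(4.7×1.9×2.6×5.9×6.8) = 5.81969

Normalization: ∑ P(n) = 1
P(0) × (1.00000 + 1.40426 + 2.95633 + 7.04970 + 5.73535 + 5.81969) = 1
P(0) × 23.9653 = 1
P(0) = 1/23.9653 = 0.04173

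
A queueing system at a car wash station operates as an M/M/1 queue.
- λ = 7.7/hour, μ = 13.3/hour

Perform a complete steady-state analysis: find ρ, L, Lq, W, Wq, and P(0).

Step 1: ρ = λ/μ = 7.7/13.3 = 0.5789
Step 2: L = λ/(μ-λ) = 7.7/5.60 = 1.3750
Step 3: Lq = λ²/(μ(μ-λ)) = 59.29/(13.3×5.60) = 0.7961
Step 4: W = 1/(μ-λ) = 1/5.60 = 0.17857
Step 5: Wq = λ/(μ(μ-λ)) = 7.7/(13.3×5.60) = 0.1034
Step 6: P(0) = 1-ρ = 0.4211
Verify: L = λW = 7.7×0.17857 = 1.3750 ✔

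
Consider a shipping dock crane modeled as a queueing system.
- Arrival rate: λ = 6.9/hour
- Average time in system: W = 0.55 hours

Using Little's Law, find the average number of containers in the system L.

Little's Law: L = λW
L = 6.9 × 0.55 = 3.7950 containers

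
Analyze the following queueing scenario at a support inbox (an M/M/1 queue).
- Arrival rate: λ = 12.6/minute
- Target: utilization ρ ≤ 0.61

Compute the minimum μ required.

ρ = λ/μ, so μ = λ/ρ
μ ≥ 12.6/0.61 = 20.6557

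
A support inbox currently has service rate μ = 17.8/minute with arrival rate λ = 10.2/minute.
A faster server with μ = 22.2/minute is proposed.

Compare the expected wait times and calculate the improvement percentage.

System 1: ρ₁ = 10.2/17.8 = 0.5730, W₁ = 1/(17.8-10.2) = 0.13158
System 2: ρ₂ = 10.2/22.2 = 0.4595, W₂ = 1/(22.2-10.2) = 0.083333
Improvement: (W₁-W₂)/W₁ = (0.13158-0.083333)/0.13158 = 36.67%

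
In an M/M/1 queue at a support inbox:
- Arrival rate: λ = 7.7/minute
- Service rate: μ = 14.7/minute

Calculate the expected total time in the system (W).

First, compute utilization: ρ = λ/μ = 7.7/14.7 = 0.5238
For M/M/1: W = 1/(μ-λ)
W = 1/(14.7-7.7) = 1/7.00
W = 0.1429 minutes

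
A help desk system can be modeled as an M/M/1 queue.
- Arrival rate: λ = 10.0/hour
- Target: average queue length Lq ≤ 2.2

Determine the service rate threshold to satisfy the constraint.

For M/M/1: Lq = λ²/(μ(μ-λ))
Need Lq ≤ 2.2, i.e. μ(μ-λ) ≥ λ²/2.2
μ² - 10.0μ - 100.00/2.2 ≥ 0  →  μ² - 10.0μ - 45.45455 ≥ 0
Quadratic formula (positive root): μ = [λ + √(λ² + 4×45.45455)]/2
Discriminant: 100.00 + 4×45.45455 = 281.8182, √281.8182 = 16.7874
μ ≥ (10.0 + 16.7874)/2 = 13.3937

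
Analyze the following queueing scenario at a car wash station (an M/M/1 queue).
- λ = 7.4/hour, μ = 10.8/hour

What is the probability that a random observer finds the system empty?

ρ = λ/μ = 7.4/10.8 = 0.6852
P(0) = 1 - ρ = 1 - 0.6852 = 0.3148
The server is idle 31.48% of the time.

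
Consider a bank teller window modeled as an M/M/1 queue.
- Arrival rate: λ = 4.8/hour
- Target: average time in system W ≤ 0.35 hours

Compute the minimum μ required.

For M/M/1: W = 1/(μ-λ)
Need W ≤ 0.35, so 1/(μ-λ) ≤ 0.35
μ - λ ≥ 1/0.35 = 2.8571
μ ≥ 4.8 + 2.8571 = 7.6571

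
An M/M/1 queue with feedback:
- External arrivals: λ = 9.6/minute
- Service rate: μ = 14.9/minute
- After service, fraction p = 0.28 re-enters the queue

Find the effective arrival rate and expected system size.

Effective arrival rate: λ_eff = λ/(1-p) = 9.6/(1-0.28) = 9.6/0.72 = 13.333333
ρ = λ_eff/μ = 13.333333/14.9 = 0.8948546
L = ρ/(1-ρ) = 0.8948546/(1-0.8948546) = 8.5106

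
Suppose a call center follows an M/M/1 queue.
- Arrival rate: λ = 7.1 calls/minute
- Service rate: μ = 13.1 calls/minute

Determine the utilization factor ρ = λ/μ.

Server utilization: ρ = λ/μ
ρ = 7.1/13.1 = 0.5420
The server is busy 54.20% of the time.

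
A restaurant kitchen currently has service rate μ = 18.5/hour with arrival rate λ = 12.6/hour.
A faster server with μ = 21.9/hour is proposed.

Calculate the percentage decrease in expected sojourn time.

System 1: ρ₁ = 12.6/18.5 = 0.6811, W₁ = 1/(18.5-12.6) = 0.16949
System 2: ρ₂ = 12.6/21.9 = 0.5753, W₂ = 1/(21.9-12.6) = 0.10753
Improvement: (W₁-W₂)/W₁ = (0.16949-0.10753)/0.16949 = 36.56%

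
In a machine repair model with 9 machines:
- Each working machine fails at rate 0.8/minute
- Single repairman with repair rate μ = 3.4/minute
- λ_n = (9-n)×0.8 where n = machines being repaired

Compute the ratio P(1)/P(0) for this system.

P(1)/P(0) = ∏_{i=0}^{1-1} λ_i/μ_{i+1}
= (9-0)×0.8/3.4
= 2.1176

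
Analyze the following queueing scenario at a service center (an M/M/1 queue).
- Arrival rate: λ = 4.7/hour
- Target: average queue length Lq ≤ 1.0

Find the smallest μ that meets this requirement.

For M/M/1: Lq = λ²/(μ(μ-λ))
Need Lq ≤ 1.0, i.e. μ(μ-λ) ≥ λ²/1.0
μ² - 4.7μ - 22.09/1.0 ≥ 0  →  μ² - 4.7μ - 22.0900 ≥ 0
Quadratic formula (positive root): μ = [λ + √(λ² + 4×22.0900)]/2
Discriminant: 22.09 + 4×22.0900 = 110.4500, √110.4500 = 10.50952
μ ≥ (4.7 + 10.50952)/2 = 7.6048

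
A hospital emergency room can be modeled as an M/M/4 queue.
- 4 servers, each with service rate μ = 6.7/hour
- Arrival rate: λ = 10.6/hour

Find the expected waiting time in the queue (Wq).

Traffic intensity: ρ = λ/(cμ) = 10.6/(4×6.7) = 0.3955
Since ρ = 0.3955 < 1, system is stable.
Offered load a = λ/μ = cρ = 10.6/6.7 = 1.5821
P₀ = [ Σₙ₌₀^3 aⁿ/n! + a^4/(4!(1-ρ)) ]⁻¹
Σ = a^0/0! + a^1/1! + a^2/2! + a^3/3! = 1.0000 + 1.5821 + 1.2515 + 0.6600 = 4.4936
a^4/(4!(1-ρ)) = 6.2650/(24 × 0.6045) = 0.4318
P₀ = 1/(4.4936 + 0.4318) = 0.2030
Lq = P₀·a^4·ρ / (4!(1-ρ)²) = 0.20303 × 6.2650 × 0.39552 / (24 × 0.36539) = 0.05737
Wq = Lq/λ = 0.05737/10.6 = 0.005412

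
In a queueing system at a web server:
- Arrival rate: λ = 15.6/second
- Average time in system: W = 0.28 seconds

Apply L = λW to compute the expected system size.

Little's Law: L = λW
L = 15.6 × 0.28 = 4.3680 requests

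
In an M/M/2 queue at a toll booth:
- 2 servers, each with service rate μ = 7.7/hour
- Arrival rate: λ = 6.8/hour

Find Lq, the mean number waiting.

Traffic intensity: ρ = λ/(cμ) = 6.8/(2×7.7) = 0.4416
Since ρ = 0.4416 < 1, system is stable.
Offered load a = λ/μ = cρ = 6.8/7.7 = 0.8831
P₀ = [ Σₙ₌₀^1 aⁿ/n! + a^2/(2!(1-ρ)) ]⁻¹
Σ = a^0/0! + a^1/1! = 1.0000 + 0.8831 = 1.8831
a^2/(2!(1-ρ)) = 0.7799/(2 × 0.5584) = 0.6983
P₀ = 1/(1.8831 + 0.6983) = 0.3874
Lq = P₀·a^2·ρ / (2!(1-ρ)²) = 0.3874 × 0.7799 × 0.4416 / (2 × 0.3119) = 0.2139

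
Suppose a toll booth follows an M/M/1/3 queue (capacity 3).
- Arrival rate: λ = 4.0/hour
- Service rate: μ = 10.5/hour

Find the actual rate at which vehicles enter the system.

ρ = λ/μ = 4.0/10.5 = 0.38095
P₀ = (1-ρ)/(1-ρ^(K+1)) = (1-0.38095)/(1-0.38095^4) = 0.61905/0.97894 = 0.6324
P_K = P₀×ρ^K = 0.6324 × 0.38095^3 = 0.6324 × 0.05528 = 0.03496
λ_eff = λ(1-P_K) = 4.0 × (1 - 0.03496) = 4.0 × 0.96504 = 3.8602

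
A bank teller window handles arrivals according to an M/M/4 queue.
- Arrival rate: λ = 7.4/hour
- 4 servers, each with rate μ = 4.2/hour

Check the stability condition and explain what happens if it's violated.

Stability requires ρ = λ/(cμ) < 1
ρ = 7.4/(4 × 4.2) = 7.4/16.80 = 0.4405
Since 0.4405 < 1, the system is STABLE.
The servers are busy 44.05% of the time.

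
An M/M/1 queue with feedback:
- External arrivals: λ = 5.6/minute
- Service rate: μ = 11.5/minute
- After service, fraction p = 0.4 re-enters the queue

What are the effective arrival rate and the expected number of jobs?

Effective arrival rate: λ_eff = λ/(1-p) = 5.6/(1-0.4) = 5.6/0.60 = 9.33333
ρ = λ_eff/μ = 9.33333/11.5 = 0.811594
L = ρ/(1-ρ) = 0.811594/(1-0.811594) = 4.3077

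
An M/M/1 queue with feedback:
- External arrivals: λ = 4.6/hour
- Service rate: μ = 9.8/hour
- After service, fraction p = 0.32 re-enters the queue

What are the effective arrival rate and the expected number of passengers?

Effective arrival rate: λ_eff = λ/(1-p) = 4.6/(1-0.32) = 4.6/0.68 = 6.7647
ρ = λ_eff/μ = 6.7647/9.8 = 0.69028
L = ρ/(1-ρ) = 0.69028/(1-0.69028) = 2.2287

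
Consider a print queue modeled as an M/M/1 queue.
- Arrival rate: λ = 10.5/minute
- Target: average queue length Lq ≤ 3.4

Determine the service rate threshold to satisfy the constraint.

For M/M/1: Lq = λ²/(μ(μ-λ))
Need Lq ≤ 3.4, i.e. μ(μ-λ) ≥ λ²/3.4
μ² - 10.5μ - 110.25/3.4 ≥ 0  →  μ² - 10.5μ - 32.42647 ≥ 0
Quadratic formula (positive root): μ = [λ + √(λ² + 4×32.42647)]/2
Discriminant: 110.25 + 4×32.42647 = 239.9559, √239.9559 = 15.4905
μ ≥ (10.5 + 15.4905)/2 = 12.9953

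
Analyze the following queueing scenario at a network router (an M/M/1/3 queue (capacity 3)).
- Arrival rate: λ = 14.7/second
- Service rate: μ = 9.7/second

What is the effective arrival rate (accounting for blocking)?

ρ = λ/μ = 14.7/9.7 = 1.5155
P₀ = (1-ρ)/(1-ρ^(K+1)) = (1-1.5155)/(1-1.5155^4) = -0.5155/-4.2750 = 0.1206
P_K = P₀×ρ^K = 0.12058 × 1.5155^3 = 0.12058 × 3.4807 = 0.4197
λ_eff = λ(1-P_K) = 14.7 × (1 - 0.41971) = 14.7 × 0.58029 = 8.5303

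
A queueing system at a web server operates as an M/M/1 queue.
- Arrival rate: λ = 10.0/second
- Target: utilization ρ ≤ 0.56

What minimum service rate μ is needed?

ρ = λ/μ, so μ = λ/ρ
μ ≥ 10.0/0.56 = 17.8571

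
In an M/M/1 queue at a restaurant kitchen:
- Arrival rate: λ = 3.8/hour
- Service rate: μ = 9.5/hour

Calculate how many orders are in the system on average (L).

ρ = λ/μ = 3.8/9.5 = 0.4000
For M/M/1: L = λ/(μ-λ)
L = 3.8/(9.5-3.8) = 3.8/5.70
L = 0.6667 orders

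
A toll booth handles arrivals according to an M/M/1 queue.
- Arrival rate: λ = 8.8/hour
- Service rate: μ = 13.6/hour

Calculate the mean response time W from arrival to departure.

First, compute utilization: ρ = λ/μ = 8.8/13.6 = 0.6471
For M/M/1: W = 1/(μ-λ)
W = 1/(13.6-8.8) = 1/4.80
W = 0.2083 hours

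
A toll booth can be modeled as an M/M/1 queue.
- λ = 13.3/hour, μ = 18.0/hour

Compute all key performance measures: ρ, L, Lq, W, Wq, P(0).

Step 1: ρ = λ/μ = 13.3/18.0 = 0.7389
Step 2: L = λ/(μ-λ) = 13.3/4.70 = 2.8298
Step 3: Lq = λ²/(μ(μ-λ)) = 176.89/(18.0×4.70) = 2.0909
Step 4: W = 1/(μ-λ) = 1/4.70 = 0.21277
Step 5: Wq = λ/(μ(μ-λ)) = 13.3/(18.0×4.70) = 0.1572
Step 6: P(0) = 1-ρ = 0.2611
Verify: L = λW = 13.3×0.21277 = 2.8298 ✔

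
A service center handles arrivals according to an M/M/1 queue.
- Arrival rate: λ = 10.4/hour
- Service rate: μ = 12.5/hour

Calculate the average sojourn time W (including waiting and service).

First, compute utilization: ρ = λ/μ = 10.4/12.5 = 0.8320
For M/M/1: W = 1/(μ-λ)
W = 1/(12.5-10.4) = 1/2.10
W = 0.4762 hours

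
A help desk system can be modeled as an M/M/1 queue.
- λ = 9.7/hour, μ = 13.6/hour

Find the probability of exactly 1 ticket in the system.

ρ = λ/μ = 9.7/13.6 = 0.7132
P(n) = (1-ρ)ρⁿ
P(1) = (1-0.7132) × 0.7132^1
P(1) = 0.2868 × 0.7132
P(1) = 0.2045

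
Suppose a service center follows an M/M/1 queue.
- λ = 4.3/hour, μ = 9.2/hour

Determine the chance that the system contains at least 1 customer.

ρ = λ/μ = 4.3/9.2 = 0.4674
P(N ≥ n) = ρⁿ
P(N ≥ 1) = 0.4674^1
P(N ≥ 1) = 0.4674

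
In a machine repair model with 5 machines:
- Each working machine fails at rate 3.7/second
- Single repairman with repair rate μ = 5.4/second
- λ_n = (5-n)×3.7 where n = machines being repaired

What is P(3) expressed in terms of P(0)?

P(3)/P(0) = ∏_{i=0}^{3-1} λ_i/μ_{i+1}
= (5-0)×3.7/5.4 × (5-1)×3.7/5.4 × (5-2)×3.7/5.4
= 19.3008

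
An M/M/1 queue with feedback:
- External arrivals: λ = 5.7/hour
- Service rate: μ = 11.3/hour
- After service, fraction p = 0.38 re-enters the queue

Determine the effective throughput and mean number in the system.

Effective arrival rate: λ_eff = λ/(1-p) = 5.7/(1-0.38) = 5.7/0.62 = 9.19355
ρ = λ_eff/μ = 9.19355/11.3 = 0.81359
L = ρ/(1-ρ) = 0.81359/(1-0.81359) = 4.3645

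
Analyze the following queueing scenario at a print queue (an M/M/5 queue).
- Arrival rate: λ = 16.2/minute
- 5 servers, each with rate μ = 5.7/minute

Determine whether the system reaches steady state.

Stability requires ρ = λ/(cμ) < 1
ρ = 16.2/(5 × 5.7) = 16.2/28.50 = 0.5684
Since 0.5684 < 1, the system is STABLE.
The servers are busy 56.84% of the time.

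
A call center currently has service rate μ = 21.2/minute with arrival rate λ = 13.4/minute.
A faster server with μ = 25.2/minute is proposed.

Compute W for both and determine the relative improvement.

System 1: ρ₁ = 13.4/21.2 = 0.6321, W₁ = 1/(21.2-13.4) = 0.12821
System 2: ρ₂ = 13.4/25.2 = 0.5317, W₂ = 1/(25.2-13.4) = 0.084746
Improvement: (W₁-W₂)/W₁ = (0.12821-0.084746)/0.12821 = 33.90%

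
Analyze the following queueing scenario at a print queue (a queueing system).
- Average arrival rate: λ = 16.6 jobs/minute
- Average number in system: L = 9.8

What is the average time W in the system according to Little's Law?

Little's Law: L = λW, so W = L/λ
W = 9.8/16.6 = 0.5904 minutes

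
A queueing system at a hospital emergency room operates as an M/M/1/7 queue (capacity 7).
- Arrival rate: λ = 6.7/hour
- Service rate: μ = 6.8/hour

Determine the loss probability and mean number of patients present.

ρ = λ/μ = 6.7/6.8 = 0.98529
P₀ = (1-ρ)/(1-ρ^(K+1)) = (1-0.98529)/(1-0.98529^8) = 0.01471/0.1118 = 0.1316
P_K = P₀×ρ^K = 0.1316 × 0.98529^7 = 0.1316 × 0.9015 = 0.1186
Blocking probability P_7 = 0.1186 (11.86%)
L = ρ[1 - (K+1)ρ^K + Kρ^(K+1)] / [(1-ρ)(1-ρ^(K+1))]
L = 0.98529 × (1 - 8×0.90146429 + 7×0.88820375) / ((1 - 0.98529) × (1 - 0.88820375)) = 3.4222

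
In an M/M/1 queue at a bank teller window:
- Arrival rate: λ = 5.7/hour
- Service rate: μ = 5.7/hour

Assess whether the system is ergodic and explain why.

Stability requires ρ = λ/(cμ) < 1
ρ = 5.7/(1 × 5.7) = 5.7/5.70 = 1.0000
Since 1.0000 ≥ 1, the system is UNSTABLE.
Queue grows without bound. Need μ > λ = 5.7.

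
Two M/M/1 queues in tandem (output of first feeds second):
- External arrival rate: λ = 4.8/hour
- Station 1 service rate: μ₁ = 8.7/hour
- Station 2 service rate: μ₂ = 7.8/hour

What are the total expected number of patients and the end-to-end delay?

By Jackson's theorem, each station behaves as independent M/M/1.
Station 1: ρ₁ = 4.8/8.7 = 0.5517, L₁ = ρ₁/(1-ρ₁) = λ/(μ₁-λ) = 4.8/3.90 = 1.2308
Station 2: ρ₂ = 4.8/7.8 = 0.6154, L₂ = ρ₂/(1-ρ₂) = λ/(μ₂-λ) = 4.8/3.00 = 1.6000
Total: L = L₁ + L₂ = 1.2308 + 1.6000 = 2.8308
W = L/λ = 2.8308/4.8 = 0.5897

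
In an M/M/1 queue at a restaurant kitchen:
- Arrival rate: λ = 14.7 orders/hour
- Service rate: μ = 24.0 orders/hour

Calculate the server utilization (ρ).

Server utilization: ρ = λ/μ
ρ = 14.7/24.0 = 0.6125
The server is busy 61.25% of the time.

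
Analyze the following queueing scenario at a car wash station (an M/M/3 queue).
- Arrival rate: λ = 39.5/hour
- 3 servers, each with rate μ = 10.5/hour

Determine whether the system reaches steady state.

Stability requires ρ = λ/(cμ) < 1
ρ = 39.5/(3 × 10.5) = 39.5/31.50 = 1.2540
Since 1.2540 ≥ 1, the system is UNSTABLE.
Need c > λ/μ = 39.5/10.5 = 3.76.
Minimum servers needed: c = 4.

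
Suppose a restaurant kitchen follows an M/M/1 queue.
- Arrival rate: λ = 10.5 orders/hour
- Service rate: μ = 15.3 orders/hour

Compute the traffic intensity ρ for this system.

Server utilization: ρ = λ/μ
ρ = 10.5/15.3 = 0.6863
The server is busy 68.63% of the time.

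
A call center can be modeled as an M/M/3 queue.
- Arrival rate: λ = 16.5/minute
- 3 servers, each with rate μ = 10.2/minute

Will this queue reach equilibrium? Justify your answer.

Stability requires ρ = λ/(cμ) < 1
ρ = 16.5/(3 × 10.2) = 16.5/30.60 = 0.5392
Since 0.5392 < 1, the system is STABLE.
The servers are busy 53.92% of the time.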